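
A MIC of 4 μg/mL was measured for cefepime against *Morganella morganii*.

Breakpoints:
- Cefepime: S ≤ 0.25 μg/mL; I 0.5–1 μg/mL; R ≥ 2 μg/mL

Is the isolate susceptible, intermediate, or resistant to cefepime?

R

Cefepime: 4 μg/mL is ≥ 2 μg/mL ⇒ resistant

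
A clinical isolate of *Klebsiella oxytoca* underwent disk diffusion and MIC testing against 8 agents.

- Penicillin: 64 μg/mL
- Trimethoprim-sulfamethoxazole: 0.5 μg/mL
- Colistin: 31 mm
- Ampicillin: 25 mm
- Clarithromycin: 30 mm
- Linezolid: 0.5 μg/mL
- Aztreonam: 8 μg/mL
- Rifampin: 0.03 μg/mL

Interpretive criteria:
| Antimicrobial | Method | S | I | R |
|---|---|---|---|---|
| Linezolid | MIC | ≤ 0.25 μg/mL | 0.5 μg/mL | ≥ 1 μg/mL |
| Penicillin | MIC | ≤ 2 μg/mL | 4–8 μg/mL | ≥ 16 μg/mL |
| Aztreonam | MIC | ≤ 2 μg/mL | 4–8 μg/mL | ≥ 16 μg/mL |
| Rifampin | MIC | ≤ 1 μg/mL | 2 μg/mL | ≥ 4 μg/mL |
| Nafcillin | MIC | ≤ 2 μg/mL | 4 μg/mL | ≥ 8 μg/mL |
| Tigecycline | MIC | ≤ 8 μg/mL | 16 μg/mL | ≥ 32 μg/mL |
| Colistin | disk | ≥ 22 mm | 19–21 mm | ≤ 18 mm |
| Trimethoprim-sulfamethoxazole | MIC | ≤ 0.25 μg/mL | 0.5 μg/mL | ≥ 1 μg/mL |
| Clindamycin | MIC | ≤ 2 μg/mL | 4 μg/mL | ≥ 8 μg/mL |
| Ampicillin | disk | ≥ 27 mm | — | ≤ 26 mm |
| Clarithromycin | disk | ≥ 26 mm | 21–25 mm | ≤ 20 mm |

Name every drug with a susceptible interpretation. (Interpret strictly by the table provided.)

Penicillin (64 μg/mL) ≥ 16 μg/mL ⇒ Resistant
Trimethoprim-sulfamethoxazole: 0.5 μg/mL is = 0.5 μg/mL ⇒ intermediate
Colistin (31 mm) ≥ 22 mm → susceptible
Ampicillin: 25 mm is ≤ 26 mm — resistant
Clarithromycin: 30 mm is ≥ 26 mm ⇒ Susceptible
Linezolid (0.5 μg/mL) = 0.5 μg/mL — Intermediate
Aztreonam (8 μg/mL) in 4–8 μg/mL — I
Rifampin: 0.03 μg/mL is ≤ 1 μg/mL → Susceptible

colistin, clarithromycin, rifampin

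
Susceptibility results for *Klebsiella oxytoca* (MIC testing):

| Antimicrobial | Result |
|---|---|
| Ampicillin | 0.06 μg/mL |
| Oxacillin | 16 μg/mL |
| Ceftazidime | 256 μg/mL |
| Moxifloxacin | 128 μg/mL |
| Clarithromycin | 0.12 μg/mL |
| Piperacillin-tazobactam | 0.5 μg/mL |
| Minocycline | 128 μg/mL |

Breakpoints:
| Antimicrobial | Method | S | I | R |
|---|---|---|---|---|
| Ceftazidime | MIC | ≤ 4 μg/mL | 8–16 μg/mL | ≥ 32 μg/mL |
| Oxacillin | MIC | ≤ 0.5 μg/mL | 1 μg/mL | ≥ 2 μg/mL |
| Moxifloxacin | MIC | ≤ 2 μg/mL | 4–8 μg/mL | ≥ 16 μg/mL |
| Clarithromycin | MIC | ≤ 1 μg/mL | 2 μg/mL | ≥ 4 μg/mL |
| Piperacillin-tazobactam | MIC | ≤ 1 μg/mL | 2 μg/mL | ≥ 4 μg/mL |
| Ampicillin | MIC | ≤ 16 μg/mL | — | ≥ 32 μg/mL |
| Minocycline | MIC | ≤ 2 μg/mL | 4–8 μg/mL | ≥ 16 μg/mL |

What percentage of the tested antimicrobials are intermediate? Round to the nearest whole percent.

0%

Ampicillin 0.06 μg/mL: ≤ 16 μg/mL → Susceptible
Oxacillin: 16 μg/mL is ≥ 2 μg/mL → resistant
Ceftazidime: 256 μg/mL is ≥ 32 μg/mL → R
Moxifloxacin 128 μg/mL: ≥ 16 μg/mL ⇒ resistant
Clarithromycin 0.12 μg/mL: ≤ 1 μg/mL — Susceptible
Piperacillin-tazobactam (0.5 μg/mL) ≤ 1 μg/mL ⇒ S
Minocycline (128 μg/mL) ≥ 16 μg/mL → resistant
Intermediate: 0/7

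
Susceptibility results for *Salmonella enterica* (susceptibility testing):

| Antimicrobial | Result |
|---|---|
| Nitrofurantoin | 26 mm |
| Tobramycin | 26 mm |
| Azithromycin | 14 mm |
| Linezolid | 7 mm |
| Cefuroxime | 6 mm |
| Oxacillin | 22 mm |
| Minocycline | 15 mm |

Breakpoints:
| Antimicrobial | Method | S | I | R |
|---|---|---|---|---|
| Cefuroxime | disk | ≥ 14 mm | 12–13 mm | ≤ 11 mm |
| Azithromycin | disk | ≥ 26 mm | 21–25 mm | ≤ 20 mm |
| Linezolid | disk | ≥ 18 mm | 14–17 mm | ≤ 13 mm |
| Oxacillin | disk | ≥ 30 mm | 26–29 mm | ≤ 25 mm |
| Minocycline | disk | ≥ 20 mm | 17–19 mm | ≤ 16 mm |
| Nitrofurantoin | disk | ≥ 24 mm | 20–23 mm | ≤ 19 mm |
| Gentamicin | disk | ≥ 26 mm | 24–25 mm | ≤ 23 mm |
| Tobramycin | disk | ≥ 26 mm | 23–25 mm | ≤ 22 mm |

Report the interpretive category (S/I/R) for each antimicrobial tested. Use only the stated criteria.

S, S, R, R, R, R, R

Nitrofurantoin (26 mm) ≥ 24 mm → susceptible
Tobramycin: 26 mm is ≥ 26 mm ⇒ S
Azithromycin: 14 mm is ≤ 20 mm ⇒ R
Linezolid 7 mm: ≤ 13 mm — R
Cefuroxime: 6 mm is ≤ 11 mm — resistant
Oxacillin (22 mm) ≤ 25 mm — resistant
Minocycline (15 mm) ≤ 16 mm — resistant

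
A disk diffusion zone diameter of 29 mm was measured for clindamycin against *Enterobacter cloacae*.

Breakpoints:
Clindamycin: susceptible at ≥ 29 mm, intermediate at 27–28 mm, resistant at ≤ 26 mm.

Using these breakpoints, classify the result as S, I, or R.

S

Clindamycin 29 mm: ≥ 29 mm → S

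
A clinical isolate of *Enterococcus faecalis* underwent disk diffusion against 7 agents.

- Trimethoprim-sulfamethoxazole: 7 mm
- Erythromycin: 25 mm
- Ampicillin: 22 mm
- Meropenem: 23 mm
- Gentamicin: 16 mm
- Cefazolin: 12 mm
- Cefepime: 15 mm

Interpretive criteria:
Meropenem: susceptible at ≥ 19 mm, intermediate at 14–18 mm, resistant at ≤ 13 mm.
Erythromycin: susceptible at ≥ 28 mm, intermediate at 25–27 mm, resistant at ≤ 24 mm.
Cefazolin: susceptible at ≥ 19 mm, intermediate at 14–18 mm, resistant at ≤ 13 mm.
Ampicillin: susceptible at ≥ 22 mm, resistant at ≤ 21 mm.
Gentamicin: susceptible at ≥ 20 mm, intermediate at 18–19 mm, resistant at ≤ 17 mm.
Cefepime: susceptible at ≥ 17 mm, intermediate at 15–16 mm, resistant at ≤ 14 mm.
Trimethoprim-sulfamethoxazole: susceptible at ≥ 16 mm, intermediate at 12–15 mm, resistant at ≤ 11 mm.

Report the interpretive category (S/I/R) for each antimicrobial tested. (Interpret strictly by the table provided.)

R, I, S, S, R, R, I

Trimethoprim-sulfamethoxazole (7 mm) ≤ 11 mm → Resistant
Erythromycin 25 mm: in 25–27 mm ⇒ Intermediate
Ampicillin (22 mm) ≥ 22 mm ⇒ S
Meropenem (23 mm) ≥ 19 mm — Susceptible
Gentamicin (16 mm) ≤ 17 mm — Resistant
Cefazolin (12 mm) ≤ 13 mm — Resistant
Cefepime 15 mm: in 15–16 mm → Intermediate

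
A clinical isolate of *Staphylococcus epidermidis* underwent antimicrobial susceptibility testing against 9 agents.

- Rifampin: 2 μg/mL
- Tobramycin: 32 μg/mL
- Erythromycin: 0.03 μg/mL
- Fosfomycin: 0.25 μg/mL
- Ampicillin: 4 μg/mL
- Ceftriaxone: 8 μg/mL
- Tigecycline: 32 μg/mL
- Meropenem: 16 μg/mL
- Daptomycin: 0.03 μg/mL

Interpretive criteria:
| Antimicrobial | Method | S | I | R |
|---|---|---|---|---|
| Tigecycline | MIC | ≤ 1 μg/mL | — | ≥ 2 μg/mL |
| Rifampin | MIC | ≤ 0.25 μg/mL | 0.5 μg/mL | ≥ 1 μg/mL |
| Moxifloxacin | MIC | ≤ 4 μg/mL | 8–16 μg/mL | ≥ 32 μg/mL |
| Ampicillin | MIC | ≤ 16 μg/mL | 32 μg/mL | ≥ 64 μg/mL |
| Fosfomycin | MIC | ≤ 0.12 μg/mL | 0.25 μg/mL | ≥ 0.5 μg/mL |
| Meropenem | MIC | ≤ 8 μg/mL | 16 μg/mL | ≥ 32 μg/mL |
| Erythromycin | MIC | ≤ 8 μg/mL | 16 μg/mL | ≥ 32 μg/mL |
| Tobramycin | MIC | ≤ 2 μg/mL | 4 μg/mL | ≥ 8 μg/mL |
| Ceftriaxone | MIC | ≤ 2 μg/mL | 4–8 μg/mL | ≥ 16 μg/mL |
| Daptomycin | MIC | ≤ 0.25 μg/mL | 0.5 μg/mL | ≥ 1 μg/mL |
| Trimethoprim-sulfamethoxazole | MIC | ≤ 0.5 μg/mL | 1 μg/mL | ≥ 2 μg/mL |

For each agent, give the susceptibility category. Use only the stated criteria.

Rifampin (2 μg/mL) ≥ 1 μg/mL — Resistant
Tobramycin: 32 μg/mL is ≥ 8 μg/mL → resistant
Erythromycin (0.03 μg/mL) ≤ 8 μg/mL ⇒ susceptible
Fosfomycin: 0.25 μg/mL is = 0.25 μg/mL → Intermediate
Ampicillin 4 μg/mL: ≤ 16 μg/mL ⇒ susceptible
Ceftriaxone 8 μg/mL: in 4–8 μg/mL → I
Tigecycline: 32 μg/mL is ≥ 2 μg/mL ⇒ Resistant
Meropenem (16 μg/mL) = 16 μg/mL — Intermediate
Daptomycin (0.03 μg/mL) ≤ 0.25 μg/mL — S

R, R, S, I, S, I, R, I, S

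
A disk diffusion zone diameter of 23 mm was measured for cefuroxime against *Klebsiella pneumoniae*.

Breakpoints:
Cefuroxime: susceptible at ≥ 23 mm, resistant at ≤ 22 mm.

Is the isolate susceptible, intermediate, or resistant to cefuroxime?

Cefuroxime: 23 mm is ≥ 23 mm → S

S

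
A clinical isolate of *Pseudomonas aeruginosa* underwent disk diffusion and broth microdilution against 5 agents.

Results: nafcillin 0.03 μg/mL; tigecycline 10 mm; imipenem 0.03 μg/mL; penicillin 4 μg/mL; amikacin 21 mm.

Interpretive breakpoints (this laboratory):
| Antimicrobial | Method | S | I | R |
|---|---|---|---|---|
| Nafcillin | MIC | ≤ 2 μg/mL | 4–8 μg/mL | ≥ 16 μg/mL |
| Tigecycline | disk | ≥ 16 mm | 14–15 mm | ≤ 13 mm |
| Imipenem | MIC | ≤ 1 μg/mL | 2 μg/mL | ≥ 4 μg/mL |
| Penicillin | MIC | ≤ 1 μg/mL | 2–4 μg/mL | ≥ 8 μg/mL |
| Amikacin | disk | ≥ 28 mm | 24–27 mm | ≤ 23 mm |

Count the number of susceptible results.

Nafcillin (0.03 μg/mL) ≤ 2 μg/mL → susceptible
Tigecycline: 10 mm is ≤ 13 mm ⇒ R
Imipenem: 0.03 μg/mL is ≤ 1 μg/mL ⇒ S
Penicillin (4 μg/mL) in 2–4 μg/mL — Intermediate
Amikacin: 21 mm is ≤ 23 mm → Resistant
Susceptible: 2

2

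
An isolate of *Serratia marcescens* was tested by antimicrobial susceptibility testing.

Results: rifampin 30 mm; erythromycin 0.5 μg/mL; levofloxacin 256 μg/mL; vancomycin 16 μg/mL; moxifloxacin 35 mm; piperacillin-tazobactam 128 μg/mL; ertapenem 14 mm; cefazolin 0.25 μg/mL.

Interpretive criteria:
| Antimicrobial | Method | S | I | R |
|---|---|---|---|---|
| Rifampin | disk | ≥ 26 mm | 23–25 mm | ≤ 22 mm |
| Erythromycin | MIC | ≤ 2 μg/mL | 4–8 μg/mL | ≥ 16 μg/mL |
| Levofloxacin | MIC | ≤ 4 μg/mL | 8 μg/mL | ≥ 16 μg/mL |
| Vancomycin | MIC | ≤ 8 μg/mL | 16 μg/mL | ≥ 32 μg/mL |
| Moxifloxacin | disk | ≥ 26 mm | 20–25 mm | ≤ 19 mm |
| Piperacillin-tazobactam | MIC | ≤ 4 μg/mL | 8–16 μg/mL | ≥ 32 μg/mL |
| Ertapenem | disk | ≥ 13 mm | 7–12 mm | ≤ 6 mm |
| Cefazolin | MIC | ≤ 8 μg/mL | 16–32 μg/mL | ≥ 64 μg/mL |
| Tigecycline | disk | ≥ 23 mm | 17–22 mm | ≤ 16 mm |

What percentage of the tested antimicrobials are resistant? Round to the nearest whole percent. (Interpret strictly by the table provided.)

25%

Rifampin (30 mm) ≥ 26 mm → S
Erythromycin (0.5 μg/mL) ≤ 2 μg/mL → S
Levofloxacin 256 μg/mL: ≥ 16 μg/mL ⇒ resistant
Vancomycin (16 μg/mL) = 16 μg/mL ⇒ I
Moxifloxacin (35 mm) ≥ 26 mm → Susceptible
Piperacillin-tazobactam (128 μg/mL) ≥ 32 μg/mL → Resistant
Ertapenem: 14 mm is ≥ 13 mm → Susceptible
Cefazolin 0.25 μg/mL: ≤ 8 μg/mL → Susceptible
Resistant: 2/8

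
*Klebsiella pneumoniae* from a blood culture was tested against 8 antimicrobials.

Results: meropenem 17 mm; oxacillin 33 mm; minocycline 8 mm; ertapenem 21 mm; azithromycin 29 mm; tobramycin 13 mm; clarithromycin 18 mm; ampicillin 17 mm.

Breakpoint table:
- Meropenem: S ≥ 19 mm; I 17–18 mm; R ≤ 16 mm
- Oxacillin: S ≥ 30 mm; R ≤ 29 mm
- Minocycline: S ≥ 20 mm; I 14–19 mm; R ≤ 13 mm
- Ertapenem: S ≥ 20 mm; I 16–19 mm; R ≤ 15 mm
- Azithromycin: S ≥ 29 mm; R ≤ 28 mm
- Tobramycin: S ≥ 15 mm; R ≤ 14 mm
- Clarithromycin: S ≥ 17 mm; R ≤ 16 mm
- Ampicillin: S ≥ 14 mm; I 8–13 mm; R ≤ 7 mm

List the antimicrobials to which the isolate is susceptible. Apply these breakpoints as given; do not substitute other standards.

Meropenem 17 mm: in 17–18 mm → intermediate
Oxacillin (33 mm) ≥ 30 mm ⇒ susceptible
Minocycline (8 mm) ≤ 13 mm ⇒ R
Ertapenem: 21 mm is ≥ 20 mm ⇒ susceptible
Azithromycin: 29 mm is ≥ 29 mm — S
Tobramycin 13 mm: ≤ 14 mm ⇒ resistant
Clarithromycin (18 mm) ≥ 17 mm — susceptible
Ampicillin 17 mm: ≥ 14 mm → S

oxacillin, ertapenem, azithromycin, clarithromycin, ampicillin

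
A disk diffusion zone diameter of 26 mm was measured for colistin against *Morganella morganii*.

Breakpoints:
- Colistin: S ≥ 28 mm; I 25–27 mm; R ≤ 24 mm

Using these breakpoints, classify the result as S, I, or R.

Colistin (26 mm) in 25–27 mm — Intermediate

Intermediate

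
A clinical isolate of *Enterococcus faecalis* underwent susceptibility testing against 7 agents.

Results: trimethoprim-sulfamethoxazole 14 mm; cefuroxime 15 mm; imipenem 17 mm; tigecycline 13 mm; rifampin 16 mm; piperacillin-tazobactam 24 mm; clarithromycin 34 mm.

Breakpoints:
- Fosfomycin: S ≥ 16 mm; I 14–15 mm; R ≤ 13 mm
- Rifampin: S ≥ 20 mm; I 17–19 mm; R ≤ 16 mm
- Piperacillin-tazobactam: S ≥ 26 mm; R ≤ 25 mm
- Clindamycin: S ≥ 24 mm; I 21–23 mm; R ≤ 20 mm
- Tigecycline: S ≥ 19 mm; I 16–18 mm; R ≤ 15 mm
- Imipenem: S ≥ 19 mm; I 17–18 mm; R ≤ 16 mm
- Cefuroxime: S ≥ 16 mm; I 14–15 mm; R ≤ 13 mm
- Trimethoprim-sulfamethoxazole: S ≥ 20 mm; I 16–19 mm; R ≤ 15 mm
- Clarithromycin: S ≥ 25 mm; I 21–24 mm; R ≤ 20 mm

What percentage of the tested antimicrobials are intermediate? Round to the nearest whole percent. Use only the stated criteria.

29%

Trimethoprim-sulfamethoxazole: 14 mm is ≤ 15 mm ⇒ Resistant
Cefuroxime 15 mm: in 14–15 mm → Intermediate
Imipenem (17 mm) in 17–18 mm — intermediate
Tigecycline: 13 mm is ≤ 15 mm ⇒ R
Rifampin (16 mm) ≤ 16 mm — resistant
Piperacillin-tazobactam: 24 mm is ≤ 25 mm — Resistant
Clarithromycin 34 mm: ≥ 25 mm → susceptible
Intermediate: 2/7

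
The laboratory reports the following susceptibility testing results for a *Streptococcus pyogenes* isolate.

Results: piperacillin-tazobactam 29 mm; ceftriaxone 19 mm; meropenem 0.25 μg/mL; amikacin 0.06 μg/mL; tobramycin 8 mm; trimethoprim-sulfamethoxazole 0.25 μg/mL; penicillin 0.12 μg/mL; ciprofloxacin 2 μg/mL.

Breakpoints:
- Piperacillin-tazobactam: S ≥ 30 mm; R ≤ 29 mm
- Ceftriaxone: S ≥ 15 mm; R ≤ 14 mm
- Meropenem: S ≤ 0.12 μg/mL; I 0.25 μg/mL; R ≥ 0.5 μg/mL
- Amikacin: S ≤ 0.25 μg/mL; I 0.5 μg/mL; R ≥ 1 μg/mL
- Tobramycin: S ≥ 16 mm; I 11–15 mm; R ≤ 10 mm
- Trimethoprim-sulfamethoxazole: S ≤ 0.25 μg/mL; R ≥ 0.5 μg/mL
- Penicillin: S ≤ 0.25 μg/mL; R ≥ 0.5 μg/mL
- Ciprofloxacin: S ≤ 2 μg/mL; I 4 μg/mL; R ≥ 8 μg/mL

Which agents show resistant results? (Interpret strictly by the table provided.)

piperacillin-tazobactam, tobramycin

Piperacillin-tazobactam (29 mm) ≤ 29 mm → R
Ceftriaxone (19 mm) ≥ 15 mm → susceptible
Meropenem: 0.25 μg/mL is = 0.25 μg/mL → Intermediate
Amikacin 0.06 μg/mL: ≤ 0.25 μg/mL ⇒ susceptible
Tobramycin (8 mm) ≤ 10 mm ⇒ resistant
Trimethoprim-sulfamethoxazole 0.25 μg/mL: ≤ 0.25 μg/mL → Susceptible
Penicillin: 0.12 μg/mL is ≤ 0.25 μg/mL ⇒ S
Ciprofloxacin 2 μg/mL: ≤ 2 μg/mL ⇒ susceptible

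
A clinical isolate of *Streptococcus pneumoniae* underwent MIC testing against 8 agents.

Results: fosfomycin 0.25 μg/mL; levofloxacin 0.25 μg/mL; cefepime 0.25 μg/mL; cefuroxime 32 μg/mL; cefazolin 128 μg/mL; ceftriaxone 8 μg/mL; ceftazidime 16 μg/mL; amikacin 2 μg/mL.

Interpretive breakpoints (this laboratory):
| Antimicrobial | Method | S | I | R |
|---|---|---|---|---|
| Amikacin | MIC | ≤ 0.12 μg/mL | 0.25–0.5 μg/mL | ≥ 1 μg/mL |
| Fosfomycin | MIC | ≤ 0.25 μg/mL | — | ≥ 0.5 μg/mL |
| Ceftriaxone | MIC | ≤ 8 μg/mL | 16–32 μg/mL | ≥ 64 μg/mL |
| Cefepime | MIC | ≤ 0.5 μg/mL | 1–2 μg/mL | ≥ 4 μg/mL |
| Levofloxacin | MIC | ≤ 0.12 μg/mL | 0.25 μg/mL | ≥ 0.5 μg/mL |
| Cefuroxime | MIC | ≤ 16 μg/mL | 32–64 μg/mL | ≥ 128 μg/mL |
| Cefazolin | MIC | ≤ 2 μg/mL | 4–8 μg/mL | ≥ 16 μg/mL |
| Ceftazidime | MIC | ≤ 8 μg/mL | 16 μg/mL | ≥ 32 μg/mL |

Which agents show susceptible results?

fosfomycin, cefepime, ceftriaxone

Fosfomycin: 0.25 μg/mL is ≤ 0.25 μg/mL — susceptible
Levofloxacin 0.25 μg/mL: = 0.25 μg/mL — Intermediate
Cefepime 0.25 μg/mL: ≤ 0.5 μg/mL — S
Cefuroxime: 32 μg/mL is in 32–64 μg/mL — Intermediate
Cefazolin 128 μg/mL: ≥ 16 μg/mL — resistant
Ceftriaxone 8 μg/mL: ≤ 8 μg/mL — susceptible
Ceftazidime 16 μg/mL: = 16 μg/mL — I
Amikacin 2 μg/mL: ≥ 1 μg/mL — resistant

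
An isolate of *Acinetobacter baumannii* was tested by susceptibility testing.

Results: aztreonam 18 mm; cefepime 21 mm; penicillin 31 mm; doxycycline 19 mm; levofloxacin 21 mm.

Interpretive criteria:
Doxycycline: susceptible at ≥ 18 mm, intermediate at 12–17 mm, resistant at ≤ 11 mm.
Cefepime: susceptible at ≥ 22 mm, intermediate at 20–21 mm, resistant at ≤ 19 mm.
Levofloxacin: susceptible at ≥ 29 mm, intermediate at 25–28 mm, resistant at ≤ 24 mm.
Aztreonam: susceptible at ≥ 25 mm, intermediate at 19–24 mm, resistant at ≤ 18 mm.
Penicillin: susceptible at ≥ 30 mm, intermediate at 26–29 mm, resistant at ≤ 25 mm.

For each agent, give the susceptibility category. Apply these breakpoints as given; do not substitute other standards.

R, I, S, S, R

Aztreonam (18 mm) ≤ 18 mm — Resistant
Cefepime (21 mm) in 20–21 mm → I
Penicillin (31 mm) ≥ 30 mm → susceptible
Doxycycline (19 mm) ≥ 18 mm ⇒ Susceptible
Levofloxacin 21 mm: ≤ 24 mm → R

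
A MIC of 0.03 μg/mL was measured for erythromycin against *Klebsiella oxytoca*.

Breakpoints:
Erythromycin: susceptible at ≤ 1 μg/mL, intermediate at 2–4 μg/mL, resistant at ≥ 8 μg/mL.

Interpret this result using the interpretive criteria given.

Erythromycin 0.03 μg/mL: ≤ 1 μg/mL — Susceptible

Susceptible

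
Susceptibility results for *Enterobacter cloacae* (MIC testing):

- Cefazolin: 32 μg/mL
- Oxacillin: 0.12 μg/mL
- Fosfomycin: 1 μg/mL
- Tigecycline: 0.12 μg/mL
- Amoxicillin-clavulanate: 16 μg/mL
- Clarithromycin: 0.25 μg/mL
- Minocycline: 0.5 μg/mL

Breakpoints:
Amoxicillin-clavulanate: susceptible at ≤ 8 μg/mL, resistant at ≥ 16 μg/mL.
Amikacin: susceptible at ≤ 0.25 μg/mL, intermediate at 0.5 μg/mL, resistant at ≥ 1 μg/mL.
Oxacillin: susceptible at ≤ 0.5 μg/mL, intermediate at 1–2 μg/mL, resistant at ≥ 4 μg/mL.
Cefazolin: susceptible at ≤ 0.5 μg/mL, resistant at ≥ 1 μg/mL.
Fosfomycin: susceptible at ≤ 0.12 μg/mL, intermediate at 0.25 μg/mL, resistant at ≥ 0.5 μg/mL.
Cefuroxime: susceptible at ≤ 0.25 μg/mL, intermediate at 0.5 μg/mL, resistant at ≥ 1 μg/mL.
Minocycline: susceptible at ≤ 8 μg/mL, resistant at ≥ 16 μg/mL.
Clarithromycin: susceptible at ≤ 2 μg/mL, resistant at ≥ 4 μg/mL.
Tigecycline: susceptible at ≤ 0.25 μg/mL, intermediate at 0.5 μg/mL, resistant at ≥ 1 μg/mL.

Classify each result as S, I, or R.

R, S, R, S, R, S, S

Cefazolin: 32 μg/mL is ≥ 1 μg/mL ⇒ R
Oxacillin 0.12 μg/mL: ≤ 0.5 μg/mL ⇒ susceptible
Fosfomycin 1 μg/mL: ≥ 0.5 μg/mL ⇒ resistant
Tigecycline (0.12 μg/mL) ≤ 0.25 μg/mL → Susceptible
Amoxicillin-clavulanate 16 μg/mL: ≥ 16 μg/mL — Resistant
Clarithromycin: 0.25 μg/mL is ≤ 2 μg/mL ⇒ Susceptible
Minocycline: 0.5 μg/mL is ≤ 8 μg/mL — susceptible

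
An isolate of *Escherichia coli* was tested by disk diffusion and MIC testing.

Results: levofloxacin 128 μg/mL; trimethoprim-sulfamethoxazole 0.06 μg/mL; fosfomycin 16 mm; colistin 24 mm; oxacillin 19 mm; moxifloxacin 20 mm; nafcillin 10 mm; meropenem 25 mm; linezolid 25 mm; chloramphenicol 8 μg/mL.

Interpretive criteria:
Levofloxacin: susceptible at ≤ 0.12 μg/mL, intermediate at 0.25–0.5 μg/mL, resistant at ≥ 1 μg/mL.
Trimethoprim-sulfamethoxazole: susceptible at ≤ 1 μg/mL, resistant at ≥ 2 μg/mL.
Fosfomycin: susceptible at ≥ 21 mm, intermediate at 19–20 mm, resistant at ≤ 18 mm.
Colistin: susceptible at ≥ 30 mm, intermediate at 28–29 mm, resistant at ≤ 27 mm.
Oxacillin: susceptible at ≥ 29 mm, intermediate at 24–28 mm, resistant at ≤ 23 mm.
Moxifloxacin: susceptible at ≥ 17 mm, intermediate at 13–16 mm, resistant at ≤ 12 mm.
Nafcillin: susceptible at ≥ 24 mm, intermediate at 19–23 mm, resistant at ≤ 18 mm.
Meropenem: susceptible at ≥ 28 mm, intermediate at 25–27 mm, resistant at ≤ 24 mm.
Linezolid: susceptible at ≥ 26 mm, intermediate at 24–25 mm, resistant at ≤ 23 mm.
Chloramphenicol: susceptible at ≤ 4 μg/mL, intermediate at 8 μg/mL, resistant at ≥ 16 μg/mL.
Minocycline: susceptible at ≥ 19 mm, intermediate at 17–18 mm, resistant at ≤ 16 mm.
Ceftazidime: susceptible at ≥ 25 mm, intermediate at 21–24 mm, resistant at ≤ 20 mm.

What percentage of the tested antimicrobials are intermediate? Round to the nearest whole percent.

30%

Levofloxacin: 128 μg/mL is ≥ 1 μg/mL ⇒ resistant
Trimethoprim-sulfamethoxazole: 0.06 μg/mL is ≤ 1 μg/mL → Susceptible
Fosfomycin 16 mm: ≤ 18 mm ⇒ resistant
Colistin: 24 mm is ≤ 27 mm → R
Oxacillin: 19 mm is ≤ 23 mm — resistant
Moxifloxacin 20 mm: ≥ 17 mm → S
Nafcillin (10 mm) ≤ 18 mm — R
Meropenem 25 mm: in 25–27 mm — Intermediate
Linezolid (25 mm) in 24–25 mm ⇒ Intermediate
Chloramphenicol (8 μg/mL) = 8 μg/mL ⇒ I
Intermediate: 3/10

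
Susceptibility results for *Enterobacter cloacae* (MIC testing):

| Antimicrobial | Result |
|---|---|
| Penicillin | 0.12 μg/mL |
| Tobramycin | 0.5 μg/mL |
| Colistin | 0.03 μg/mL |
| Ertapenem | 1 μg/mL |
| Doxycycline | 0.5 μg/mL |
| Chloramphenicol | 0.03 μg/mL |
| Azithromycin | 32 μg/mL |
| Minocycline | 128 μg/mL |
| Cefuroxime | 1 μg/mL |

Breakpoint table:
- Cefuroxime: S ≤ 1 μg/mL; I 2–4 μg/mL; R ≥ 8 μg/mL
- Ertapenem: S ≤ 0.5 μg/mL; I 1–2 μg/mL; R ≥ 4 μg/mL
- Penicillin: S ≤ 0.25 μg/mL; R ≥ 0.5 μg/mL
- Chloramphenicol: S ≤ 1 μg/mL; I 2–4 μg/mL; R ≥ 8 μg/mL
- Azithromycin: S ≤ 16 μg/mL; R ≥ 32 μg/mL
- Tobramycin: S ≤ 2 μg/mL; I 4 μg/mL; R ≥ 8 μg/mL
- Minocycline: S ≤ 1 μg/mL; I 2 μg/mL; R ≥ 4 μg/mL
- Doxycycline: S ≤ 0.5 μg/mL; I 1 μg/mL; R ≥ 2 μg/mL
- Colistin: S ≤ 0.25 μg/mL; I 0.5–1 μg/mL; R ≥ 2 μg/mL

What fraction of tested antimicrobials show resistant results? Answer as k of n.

2 of 9

Penicillin: 0.12 μg/mL is ≤ 0.25 μg/mL ⇒ S
Tobramycin (0.5 μg/mL) ≤ 2 μg/mL — Susceptible
Colistin: 0.03 μg/mL is ≤ 0.25 μg/mL ⇒ S
Ertapenem 1 μg/mL: in 1–2 μg/mL → Intermediate
Doxycycline: 0.5 μg/mL is ≤ 0.5 μg/mL ⇒ Susceptible
Chloramphenicol: 0.03 μg/mL is ≤ 1 μg/mL ⇒ Susceptible
Azithromycin: 32 μg/mL is ≥ 32 μg/mL ⇒ resistant
Minocycline: 128 μg/mL is ≥ 4 μg/mL ⇒ resistant
Cefuroxime 1 μg/mL: ≤ 1 μg/mL — Susceptible
Resistant: 2/9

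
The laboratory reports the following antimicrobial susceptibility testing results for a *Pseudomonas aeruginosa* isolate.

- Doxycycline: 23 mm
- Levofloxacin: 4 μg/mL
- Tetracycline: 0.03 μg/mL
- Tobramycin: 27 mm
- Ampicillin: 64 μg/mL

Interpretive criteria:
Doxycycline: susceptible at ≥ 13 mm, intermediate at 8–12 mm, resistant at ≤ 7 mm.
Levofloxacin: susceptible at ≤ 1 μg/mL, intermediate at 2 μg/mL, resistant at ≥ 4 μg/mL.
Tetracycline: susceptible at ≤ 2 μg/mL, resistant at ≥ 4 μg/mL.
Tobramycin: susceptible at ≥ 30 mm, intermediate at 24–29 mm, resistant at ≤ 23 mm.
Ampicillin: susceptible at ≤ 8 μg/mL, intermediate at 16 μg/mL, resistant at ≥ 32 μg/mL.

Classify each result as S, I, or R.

Doxycycline: 23 mm is ≥ 13 mm ⇒ susceptible
Levofloxacin: 4 μg/mL is ≥ 4 μg/mL → R
Tetracycline: 0.03 μg/mL is ≤ 2 μg/mL — susceptible
Tobramycin (27 mm) in 24–29 mm ⇒ Intermediate
Ampicillin (64 μg/mL) ≥ 32 μg/mL — R

S, R, S, I, R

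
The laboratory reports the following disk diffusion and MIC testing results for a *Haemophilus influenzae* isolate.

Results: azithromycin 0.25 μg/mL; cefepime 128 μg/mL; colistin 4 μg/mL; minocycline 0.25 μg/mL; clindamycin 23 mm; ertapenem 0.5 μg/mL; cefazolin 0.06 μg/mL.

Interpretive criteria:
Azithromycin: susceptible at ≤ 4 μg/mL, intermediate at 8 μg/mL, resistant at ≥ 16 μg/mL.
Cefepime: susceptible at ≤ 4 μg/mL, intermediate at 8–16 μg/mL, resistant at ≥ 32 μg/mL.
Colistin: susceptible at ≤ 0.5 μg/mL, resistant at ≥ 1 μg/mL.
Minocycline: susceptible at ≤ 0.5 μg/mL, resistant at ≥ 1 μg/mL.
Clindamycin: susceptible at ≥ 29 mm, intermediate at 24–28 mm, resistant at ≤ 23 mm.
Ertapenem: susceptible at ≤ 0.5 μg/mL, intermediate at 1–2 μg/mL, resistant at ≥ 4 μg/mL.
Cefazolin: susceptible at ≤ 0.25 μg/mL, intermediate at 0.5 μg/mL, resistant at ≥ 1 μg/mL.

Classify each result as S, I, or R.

S, R, R, S, R, S, S

Azithromycin: 0.25 μg/mL is ≤ 4 μg/mL → S
Cefepime 128 μg/mL: ≥ 32 μg/mL → Resistant
Colistin: 4 μg/mL is ≥ 1 μg/mL — R
Minocycline 0.25 μg/mL: ≤ 0.5 μg/mL — susceptible
Clindamycin (23 mm) ≤ 23 mm → resistant
Ertapenem: 0.5 μg/mL is ≤ 0.5 μg/mL — Susceptible
Cefazolin: 0.06 μg/mL is ≤ 0.25 μg/mL ⇒ S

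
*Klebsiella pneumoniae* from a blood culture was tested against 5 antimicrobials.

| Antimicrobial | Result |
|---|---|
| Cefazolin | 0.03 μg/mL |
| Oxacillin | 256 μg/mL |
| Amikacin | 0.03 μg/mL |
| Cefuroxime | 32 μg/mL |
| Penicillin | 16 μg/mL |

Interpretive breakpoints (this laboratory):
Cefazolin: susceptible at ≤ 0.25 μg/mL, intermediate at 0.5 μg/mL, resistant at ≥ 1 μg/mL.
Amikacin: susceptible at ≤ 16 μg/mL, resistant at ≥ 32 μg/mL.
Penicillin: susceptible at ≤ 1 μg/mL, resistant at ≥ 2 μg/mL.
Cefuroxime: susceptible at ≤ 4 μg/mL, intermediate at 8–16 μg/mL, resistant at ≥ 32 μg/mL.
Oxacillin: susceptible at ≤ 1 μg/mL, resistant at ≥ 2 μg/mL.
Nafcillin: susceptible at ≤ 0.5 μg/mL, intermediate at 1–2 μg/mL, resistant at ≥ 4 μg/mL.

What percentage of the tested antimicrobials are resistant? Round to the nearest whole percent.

Cefazolin 0.03 μg/mL: ≤ 0.25 μg/mL ⇒ S
Oxacillin: 256 μg/mL is ≥ 2 μg/mL ⇒ R
Amikacin 0.03 μg/mL: ≤ 16 μg/mL — susceptible
Cefuroxime (32 μg/mL) ≥ 32 μg/mL → R
Penicillin 16 μg/mL: ≥ 2 μg/mL → resistant
Resistant: 3/5

60%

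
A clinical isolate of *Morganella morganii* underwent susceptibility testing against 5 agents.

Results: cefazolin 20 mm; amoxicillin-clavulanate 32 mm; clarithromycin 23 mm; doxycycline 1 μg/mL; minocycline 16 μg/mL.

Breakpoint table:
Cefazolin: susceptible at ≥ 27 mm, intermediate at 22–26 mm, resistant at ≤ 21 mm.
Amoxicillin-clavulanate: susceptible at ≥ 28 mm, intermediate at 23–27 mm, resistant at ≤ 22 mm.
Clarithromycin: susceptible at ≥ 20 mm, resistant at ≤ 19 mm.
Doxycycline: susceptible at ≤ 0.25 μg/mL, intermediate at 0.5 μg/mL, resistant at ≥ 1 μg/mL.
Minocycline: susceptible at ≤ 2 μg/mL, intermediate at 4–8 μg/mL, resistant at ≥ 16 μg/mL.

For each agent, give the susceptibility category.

Cefazolin (20 mm) ≤ 21 mm — R
Amoxicillin-clavulanate: 32 mm is ≥ 28 mm ⇒ susceptible
Clarithromycin 23 mm: ≥ 20 mm → susceptible
Doxycycline (1 μg/mL) ≥ 1 μg/mL ⇒ R
Minocycline 16 μg/mL: ≥ 16 μg/mL ⇒ Resistant

R, S, S, R, R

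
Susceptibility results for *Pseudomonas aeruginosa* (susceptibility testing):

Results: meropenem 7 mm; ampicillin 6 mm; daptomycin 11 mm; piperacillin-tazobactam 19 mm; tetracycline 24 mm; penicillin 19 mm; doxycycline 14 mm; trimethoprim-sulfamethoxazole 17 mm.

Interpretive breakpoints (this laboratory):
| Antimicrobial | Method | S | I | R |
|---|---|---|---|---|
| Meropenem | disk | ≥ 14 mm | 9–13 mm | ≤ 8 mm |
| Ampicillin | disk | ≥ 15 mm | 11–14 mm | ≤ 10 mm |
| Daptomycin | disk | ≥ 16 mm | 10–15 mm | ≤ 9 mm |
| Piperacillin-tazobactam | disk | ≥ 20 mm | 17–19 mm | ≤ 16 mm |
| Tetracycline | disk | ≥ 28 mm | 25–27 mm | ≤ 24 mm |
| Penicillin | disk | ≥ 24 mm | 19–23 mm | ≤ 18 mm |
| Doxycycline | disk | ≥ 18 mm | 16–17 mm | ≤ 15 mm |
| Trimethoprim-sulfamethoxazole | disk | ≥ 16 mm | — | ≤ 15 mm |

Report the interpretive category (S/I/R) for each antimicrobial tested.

R, R, I, I, R, I, R, S

Meropenem: 7 mm is ≤ 8 mm → Resistant
Ampicillin: 6 mm is ≤ 10 mm ⇒ resistant
Daptomycin 11 mm: in 10–15 mm ⇒ Intermediate
Piperacillin-tazobactam (19 mm) in 17–19 mm ⇒ intermediate
Tetracycline 24 mm: ≤ 24 mm ⇒ Resistant
Penicillin 19 mm: in 19–23 mm → I
Doxycycline 14 mm: ≤ 15 mm ⇒ R
Trimethoprim-sulfamethoxazole: 17 mm is ≥ 16 mm — susceptible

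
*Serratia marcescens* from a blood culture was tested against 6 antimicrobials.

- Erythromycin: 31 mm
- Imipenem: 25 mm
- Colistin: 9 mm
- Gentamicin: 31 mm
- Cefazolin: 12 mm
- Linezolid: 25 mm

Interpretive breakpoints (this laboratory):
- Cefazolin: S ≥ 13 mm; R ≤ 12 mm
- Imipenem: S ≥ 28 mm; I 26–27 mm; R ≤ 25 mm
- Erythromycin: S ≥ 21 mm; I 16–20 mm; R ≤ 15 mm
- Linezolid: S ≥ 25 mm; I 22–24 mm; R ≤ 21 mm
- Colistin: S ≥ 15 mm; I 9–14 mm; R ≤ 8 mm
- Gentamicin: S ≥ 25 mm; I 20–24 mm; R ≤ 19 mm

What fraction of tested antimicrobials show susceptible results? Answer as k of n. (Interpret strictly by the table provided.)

Erythromycin (31 mm) ≥ 21 mm — S
Imipenem 25 mm: ≤ 25 mm → resistant
Colistin 9 mm: in 9–14 mm → I
Gentamicin 31 mm: ≥ 25 mm — susceptible
Cefazolin (12 mm) ≤ 12 mm → Resistant
Linezolid: 25 mm is ≥ 25 mm → susceptible
Susceptible: 3/6

3 of 6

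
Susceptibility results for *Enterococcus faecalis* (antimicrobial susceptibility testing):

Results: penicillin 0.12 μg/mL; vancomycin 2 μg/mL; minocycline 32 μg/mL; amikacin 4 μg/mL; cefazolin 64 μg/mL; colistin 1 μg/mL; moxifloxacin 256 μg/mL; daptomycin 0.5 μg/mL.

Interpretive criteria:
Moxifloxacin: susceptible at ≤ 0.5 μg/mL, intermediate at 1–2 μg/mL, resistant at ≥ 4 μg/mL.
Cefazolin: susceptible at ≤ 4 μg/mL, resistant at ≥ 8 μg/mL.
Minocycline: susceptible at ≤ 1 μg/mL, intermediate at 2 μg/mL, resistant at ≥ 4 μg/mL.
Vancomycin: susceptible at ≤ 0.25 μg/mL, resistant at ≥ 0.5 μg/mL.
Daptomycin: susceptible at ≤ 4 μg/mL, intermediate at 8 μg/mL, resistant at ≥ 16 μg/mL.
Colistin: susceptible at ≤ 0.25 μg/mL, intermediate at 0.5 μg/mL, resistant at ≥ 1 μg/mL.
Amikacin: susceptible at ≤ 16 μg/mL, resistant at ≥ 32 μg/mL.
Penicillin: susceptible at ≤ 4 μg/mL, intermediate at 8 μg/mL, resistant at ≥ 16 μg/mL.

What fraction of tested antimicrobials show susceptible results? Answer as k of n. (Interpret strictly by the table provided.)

Penicillin: 0.12 μg/mL is ≤ 4 μg/mL ⇒ susceptible
Vancomycin (2 μg/mL) ≥ 0.5 μg/mL — resistant
Minocycline (32 μg/mL) ≥ 4 μg/mL ⇒ Resistant
Amikacin (4 μg/mL) ≤ 16 μg/mL → Susceptible
Cefazolin (64 μg/mL) ≥ 8 μg/mL → resistant
Colistin 1 μg/mL: ≥ 1 μg/mL ⇒ resistant
Moxifloxacin (256 μg/mL) ≥ 4 μg/mL → Resistant
Daptomycin 0.5 μg/mL: ≤ 4 μg/mL ⇒ susceptible
Susceptible: 3/8

3 of 8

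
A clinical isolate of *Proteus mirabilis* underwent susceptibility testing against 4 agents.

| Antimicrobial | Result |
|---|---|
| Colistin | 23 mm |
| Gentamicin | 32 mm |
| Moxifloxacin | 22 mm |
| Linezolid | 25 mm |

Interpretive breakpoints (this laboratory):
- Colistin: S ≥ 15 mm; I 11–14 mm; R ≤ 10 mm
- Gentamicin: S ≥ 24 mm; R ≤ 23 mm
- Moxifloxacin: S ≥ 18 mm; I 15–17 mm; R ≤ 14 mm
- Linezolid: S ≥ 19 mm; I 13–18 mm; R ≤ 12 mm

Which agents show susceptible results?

Colistin: 23 mm is ≥ 15 mm ⇒ Susceptible
Gentamicin 32 mm: ≥ 24 mm ⇒ susceptible
Moxifloxacin 22 mm: ≥ 18 mm — susceptible
Linezolid (25 mm) ≥ 19 mm — Susceptible

colistin, gentamicin, moxifloxacin, linezolid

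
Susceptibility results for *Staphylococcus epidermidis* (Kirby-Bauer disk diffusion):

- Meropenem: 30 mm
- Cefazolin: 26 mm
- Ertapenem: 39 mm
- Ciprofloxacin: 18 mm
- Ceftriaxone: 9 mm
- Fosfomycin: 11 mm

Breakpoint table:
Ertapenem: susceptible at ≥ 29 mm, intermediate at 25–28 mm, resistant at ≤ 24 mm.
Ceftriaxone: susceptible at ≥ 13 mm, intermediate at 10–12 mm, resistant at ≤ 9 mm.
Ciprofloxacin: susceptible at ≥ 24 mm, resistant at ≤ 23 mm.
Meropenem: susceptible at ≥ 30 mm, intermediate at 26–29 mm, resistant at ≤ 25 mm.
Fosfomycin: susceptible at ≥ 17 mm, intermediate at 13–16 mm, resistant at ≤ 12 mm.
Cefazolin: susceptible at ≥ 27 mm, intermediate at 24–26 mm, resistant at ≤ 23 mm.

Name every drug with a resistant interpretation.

ciprofloxacin, ceftriaxone, fosfomycin

Meropenem (30 mm) ≥ 30 mm → Susceptible
Cefazolin: 26 mm is in 24–26 mm ⇒ I
Ertapenem (39 mm) ≥ 29 mm ⇒ Susceptible
Ciprofloxacin (18 mm) ≤ 23 mm ⇒ R
Ceftriaxone: 9 mm is ≤ 9 mm → R
Fosfomycin: 11 mm is ≤ 12 mm ⇒ R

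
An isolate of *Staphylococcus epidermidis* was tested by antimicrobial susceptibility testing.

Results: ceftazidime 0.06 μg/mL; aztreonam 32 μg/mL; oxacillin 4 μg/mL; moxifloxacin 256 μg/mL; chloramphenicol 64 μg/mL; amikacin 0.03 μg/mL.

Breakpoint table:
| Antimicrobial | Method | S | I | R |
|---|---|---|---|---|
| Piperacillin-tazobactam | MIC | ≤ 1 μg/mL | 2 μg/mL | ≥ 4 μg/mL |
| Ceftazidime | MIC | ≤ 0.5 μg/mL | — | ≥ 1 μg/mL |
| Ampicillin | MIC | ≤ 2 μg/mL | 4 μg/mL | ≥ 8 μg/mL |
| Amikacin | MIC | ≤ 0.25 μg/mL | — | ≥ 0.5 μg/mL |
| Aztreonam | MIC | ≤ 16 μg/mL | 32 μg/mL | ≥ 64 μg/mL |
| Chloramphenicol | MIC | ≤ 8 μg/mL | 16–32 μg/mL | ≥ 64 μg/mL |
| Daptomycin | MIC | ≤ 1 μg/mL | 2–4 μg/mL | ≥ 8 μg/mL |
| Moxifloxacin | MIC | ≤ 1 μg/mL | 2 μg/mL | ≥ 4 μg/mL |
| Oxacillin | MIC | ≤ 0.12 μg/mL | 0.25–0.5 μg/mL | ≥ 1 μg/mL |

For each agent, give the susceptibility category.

Ceftazidime (0.06 μg/mL) ≤ 0.5 μg/mL — susceptible
Aztreonam: 32 μg/mL is = 32 μg/mL → I
Oxacillin: 4 μg/mL is ≥ 1 μg/mL — R
Moxifloxacin (256 μg/mL) ≥ 4 μg/mL ⇒ resistant
Chloramphenicol 64 μg/mL: ≥ 64 μg/mL ⇒ Resistant
Amikacin: 0.03 μg/mL is ≤ 0.25 μg/mL ⇒ Susceptible

S, I, R, R, R, S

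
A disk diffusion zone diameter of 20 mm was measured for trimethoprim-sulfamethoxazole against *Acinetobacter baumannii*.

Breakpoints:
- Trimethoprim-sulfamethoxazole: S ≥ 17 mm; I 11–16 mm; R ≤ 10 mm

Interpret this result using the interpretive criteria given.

S

Trimethoprim-sulfamethoxazole (20 mm) ≥ 17 mm — Susceptible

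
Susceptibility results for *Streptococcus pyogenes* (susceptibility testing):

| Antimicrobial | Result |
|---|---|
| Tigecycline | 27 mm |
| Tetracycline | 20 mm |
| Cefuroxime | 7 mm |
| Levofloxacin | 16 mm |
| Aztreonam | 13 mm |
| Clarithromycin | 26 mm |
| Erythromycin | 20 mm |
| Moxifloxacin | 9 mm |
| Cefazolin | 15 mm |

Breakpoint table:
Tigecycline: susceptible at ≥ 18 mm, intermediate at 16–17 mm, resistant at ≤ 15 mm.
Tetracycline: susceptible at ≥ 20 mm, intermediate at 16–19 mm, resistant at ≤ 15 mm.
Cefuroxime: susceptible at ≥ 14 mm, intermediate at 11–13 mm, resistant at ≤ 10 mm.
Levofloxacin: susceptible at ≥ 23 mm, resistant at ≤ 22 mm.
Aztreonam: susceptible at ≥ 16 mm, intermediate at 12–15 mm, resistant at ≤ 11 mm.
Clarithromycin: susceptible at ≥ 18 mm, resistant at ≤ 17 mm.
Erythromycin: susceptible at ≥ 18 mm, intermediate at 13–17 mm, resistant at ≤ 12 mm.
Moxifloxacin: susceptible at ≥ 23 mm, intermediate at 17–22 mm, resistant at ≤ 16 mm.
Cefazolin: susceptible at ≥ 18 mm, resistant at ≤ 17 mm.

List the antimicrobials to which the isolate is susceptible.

tigecycline, tetracycline, clarithromycin, erythromycin

Tigecycline (27 mm) ≥ 18 mm → susceptible
Tetracycline: 20 mm is ≥ 20 mm → Susceptible
Cefuroxime: 7 mm is ≤ 10 mm ⇒ Resistant
Levofloxacin 16 mm: ≤ 22 mm — Resistant
Aztreonam 13 mm: in 12–15 mm → Intermediate
Clarithromycin: 26 mm is ≥ 18 mm → S
Erythromycin (20 mm) ≥ 18 mm ⇒ Susceptible
Moxifloxacin 9 mm: ≤ 16 mm → resistant
Cefazolin (15 mm) ≤ 17 mm → Resistant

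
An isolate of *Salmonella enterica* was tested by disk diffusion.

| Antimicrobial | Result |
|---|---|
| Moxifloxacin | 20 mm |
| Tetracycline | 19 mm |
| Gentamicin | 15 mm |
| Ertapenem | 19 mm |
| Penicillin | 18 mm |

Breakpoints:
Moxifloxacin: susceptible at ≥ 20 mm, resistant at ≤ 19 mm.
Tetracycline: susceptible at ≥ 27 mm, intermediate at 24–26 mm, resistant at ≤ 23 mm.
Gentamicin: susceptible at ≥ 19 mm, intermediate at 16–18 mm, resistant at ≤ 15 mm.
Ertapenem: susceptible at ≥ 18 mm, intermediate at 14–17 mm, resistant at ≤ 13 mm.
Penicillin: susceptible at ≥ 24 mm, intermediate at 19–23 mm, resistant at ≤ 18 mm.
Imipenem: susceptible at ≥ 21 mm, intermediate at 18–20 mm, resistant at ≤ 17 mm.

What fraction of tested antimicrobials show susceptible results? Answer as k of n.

Moxifloxacin 20 mm: ≥ 20 mm ⇒ S
Tetracycline 19 mm: ≤ 23 mm — resistant
Gentamicin (15 mm) ≤ 15 mm ⇒ R
Ertapenem (19 mm) ≥ 18 mm — susceptible
Penicillin (18 mm) ≤ 18 mm → Resistant
Susceptible: 2/5

2 of 5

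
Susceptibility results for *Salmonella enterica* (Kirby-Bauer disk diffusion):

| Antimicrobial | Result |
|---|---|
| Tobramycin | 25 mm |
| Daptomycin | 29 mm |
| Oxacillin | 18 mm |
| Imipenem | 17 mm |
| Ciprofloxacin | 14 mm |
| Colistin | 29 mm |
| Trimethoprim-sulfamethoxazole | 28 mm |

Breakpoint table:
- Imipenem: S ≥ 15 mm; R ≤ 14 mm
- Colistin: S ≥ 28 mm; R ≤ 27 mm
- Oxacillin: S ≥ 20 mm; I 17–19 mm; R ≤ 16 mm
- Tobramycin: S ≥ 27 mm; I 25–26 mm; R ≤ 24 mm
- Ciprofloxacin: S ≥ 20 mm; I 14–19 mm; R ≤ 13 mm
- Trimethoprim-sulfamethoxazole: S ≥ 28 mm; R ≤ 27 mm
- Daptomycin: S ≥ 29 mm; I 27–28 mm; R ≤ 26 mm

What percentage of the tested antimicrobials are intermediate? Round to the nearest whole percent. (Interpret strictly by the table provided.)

Tobramycin: 25 mm is in 25–26 mm — intermediate
Daptomycin: 29 mm is ≥ 29 mm — Susceptible
Oxacillin (18 mm) in 17–19 mm ⇒ I
Imipenem 17 mm: ≥ 15 mm → Susceptible
Ciprofloxacin (14 mm) in 14–19 mm → intermediate
Colistin (29 mm) ≥ 28 mm — S
Trimethoprim-sulfamethoxazole 28 mm: ≥ 28 mm ⇒ Susceptible
Intermediate: 3/7

43%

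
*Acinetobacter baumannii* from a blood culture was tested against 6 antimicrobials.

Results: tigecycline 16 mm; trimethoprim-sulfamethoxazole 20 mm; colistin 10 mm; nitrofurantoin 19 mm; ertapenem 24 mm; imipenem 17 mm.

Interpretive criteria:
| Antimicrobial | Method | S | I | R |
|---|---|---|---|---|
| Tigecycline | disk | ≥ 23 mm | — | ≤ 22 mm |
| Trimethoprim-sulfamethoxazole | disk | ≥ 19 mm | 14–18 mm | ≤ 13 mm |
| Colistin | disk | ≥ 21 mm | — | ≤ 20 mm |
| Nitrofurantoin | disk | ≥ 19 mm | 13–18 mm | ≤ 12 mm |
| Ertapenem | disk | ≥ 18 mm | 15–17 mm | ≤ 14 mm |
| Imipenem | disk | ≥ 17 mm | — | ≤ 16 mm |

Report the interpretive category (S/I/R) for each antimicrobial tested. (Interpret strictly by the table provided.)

Tigecycline 16 mm: ≤ 22 mm ⇒ resistant
Trimethoprim-sulfamethoxazole: 20 mm is ≥ 19 mm — Susceptible
Colistin: 10 mm is ≤ 20 mm — R
Nitrofurantoin 19 mm: ≥ 19 mm — susceptible
Ertapenem (24 mm) ≥ 18 mm → susceptible
Imipenem: 17 mm is ≥ 17 mm ⇒ Susceptible

R, S, R, S, S, S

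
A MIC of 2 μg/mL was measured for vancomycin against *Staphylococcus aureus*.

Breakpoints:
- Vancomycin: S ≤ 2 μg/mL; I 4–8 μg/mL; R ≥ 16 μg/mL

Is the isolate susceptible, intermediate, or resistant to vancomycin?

S

Vancomycin: 2 μg/mL is ≤ 2 μg/mL → S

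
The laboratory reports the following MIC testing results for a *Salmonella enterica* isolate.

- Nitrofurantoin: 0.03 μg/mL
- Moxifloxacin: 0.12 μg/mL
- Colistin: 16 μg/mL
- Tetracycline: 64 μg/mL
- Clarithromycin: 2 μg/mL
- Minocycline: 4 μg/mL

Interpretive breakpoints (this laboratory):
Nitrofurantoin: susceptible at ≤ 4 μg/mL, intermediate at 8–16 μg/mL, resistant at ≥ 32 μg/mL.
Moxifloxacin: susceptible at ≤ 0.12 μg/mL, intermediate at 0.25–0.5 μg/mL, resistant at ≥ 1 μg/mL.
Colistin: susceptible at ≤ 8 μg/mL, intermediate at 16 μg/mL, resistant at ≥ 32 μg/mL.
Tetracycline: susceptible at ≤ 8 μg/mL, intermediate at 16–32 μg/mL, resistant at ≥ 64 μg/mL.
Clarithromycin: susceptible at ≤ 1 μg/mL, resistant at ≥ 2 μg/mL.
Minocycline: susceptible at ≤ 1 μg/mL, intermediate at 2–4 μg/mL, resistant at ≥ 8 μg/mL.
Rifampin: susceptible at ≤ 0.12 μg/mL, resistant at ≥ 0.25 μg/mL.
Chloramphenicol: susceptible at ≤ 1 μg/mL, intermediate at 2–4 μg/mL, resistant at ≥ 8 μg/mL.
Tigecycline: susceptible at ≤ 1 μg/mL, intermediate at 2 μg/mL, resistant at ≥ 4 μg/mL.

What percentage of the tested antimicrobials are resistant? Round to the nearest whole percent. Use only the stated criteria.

Nitrofurantoin: 0.03 μg/mL is ≤ 4 μg/mL — Susceptible
Moxifloxacin (0.12 μg/mL) ≤ 0.12 μg/mL → S
Colistin: 16 μg/mL is = 16 μg/mL ⇒ intermediate
Tetracycline (64 μg/mL) ≥ 64 μg/mL — Resistant
Clarithromycin (2 μg/mL) ≥ 2 μg/mL ⇒ R
Minocycline (4 μg/mL) in 2–4 μg/mL ⇒ I
Resistant: 2/6

33%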